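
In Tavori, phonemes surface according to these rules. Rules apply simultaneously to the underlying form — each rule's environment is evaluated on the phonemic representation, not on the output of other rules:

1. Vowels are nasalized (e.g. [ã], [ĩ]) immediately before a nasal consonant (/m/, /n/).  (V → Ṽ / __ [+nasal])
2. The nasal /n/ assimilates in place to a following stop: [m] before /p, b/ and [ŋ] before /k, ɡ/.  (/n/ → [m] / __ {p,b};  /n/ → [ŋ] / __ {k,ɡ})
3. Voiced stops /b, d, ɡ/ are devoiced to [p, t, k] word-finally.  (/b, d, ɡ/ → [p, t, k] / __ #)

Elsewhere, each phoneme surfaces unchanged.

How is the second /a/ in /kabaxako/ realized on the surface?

[a]

/a/ (between /b/ and /x/) is in the target of rule 1 but the environment (before a nasal consonant) is not met → [a].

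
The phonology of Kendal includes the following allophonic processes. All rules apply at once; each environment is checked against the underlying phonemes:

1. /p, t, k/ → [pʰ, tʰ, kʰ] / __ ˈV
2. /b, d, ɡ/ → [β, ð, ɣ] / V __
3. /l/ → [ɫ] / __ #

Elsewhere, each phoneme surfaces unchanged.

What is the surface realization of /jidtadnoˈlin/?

/d/ (between /i/ and /t/): immediately after a vowel, so rule 2 applies → [ð].
/t/ (between /d/ and /a/): rule 1 targets it, but not immediately before a stressed vowel → unchanged [t].
/d/ (between /a/ and /n/) occurs immediately after a vowel → [ð] by rule 2.
/l/ (between /o/ and /i/) is in the target of rule 3 but the environment (word-finally) is not met → [l].

[jiðtaðnoˈlin]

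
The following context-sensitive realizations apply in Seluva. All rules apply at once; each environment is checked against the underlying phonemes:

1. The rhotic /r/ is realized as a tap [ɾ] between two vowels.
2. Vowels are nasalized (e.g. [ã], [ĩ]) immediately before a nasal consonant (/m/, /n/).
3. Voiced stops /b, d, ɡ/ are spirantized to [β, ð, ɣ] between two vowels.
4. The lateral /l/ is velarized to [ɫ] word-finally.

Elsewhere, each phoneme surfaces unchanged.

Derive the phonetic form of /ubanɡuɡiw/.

[uβãnɡuɣiw]

/u/ (word-initial) fails the environment for rule 2, so it stays [u].
/b/ (between /u/ and /a/) occurs between two vowels → [β] by rule 3.
Rule 2 applies to /a/ (between /b/ and /n/: before a nasal consonant) → [ã].
/ɡ/ (between /n/ and /u/) fails the environment for rule 3, so it stays [ɡ].
/u/ — between /ɡ/ and /ɡ/; rule 2 does not apply here → [u].
/ɡ/ — between /u/ and /i/, between two vowels — surfaces as [ɣ] (rule 3).
/i/ (between /ɡ/ and /w/): rule 2 targets it, but not before a nasal consonant → unchanged [i].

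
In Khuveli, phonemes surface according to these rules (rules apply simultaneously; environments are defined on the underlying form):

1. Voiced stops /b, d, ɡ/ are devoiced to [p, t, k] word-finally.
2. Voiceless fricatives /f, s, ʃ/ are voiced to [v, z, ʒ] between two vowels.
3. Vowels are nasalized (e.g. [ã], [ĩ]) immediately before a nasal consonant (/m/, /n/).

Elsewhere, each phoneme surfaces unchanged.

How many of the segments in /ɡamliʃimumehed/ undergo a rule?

5

Segments that undergo a rule: /a/ → [ã] (rule 3); /ʃ/ → [ʒ] (rule 2); /i/ → [ĩ] (rule 3); /u/ → [ũ] (rule 3); /d/ → [t] (rule 1).
All other segments surface unchanged.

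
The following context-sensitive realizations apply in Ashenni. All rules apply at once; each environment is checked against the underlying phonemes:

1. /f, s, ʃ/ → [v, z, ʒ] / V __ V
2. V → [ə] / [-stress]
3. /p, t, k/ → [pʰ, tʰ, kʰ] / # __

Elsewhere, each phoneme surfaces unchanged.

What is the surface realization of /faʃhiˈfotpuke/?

[fəʃhəˈvotpəkə]

/f/ (word-initial) fails the environment for rule 1, so it stays [f].
/a/ — between /f/ and /ʃ/, in an unstressed syllable — surfaces as [ə] (rule 2).
/ʃ/ (between /a/ and /h/) is in the target of rule 1 but the environment (between two vowels) is not met → [ʃ].
/i/ — between /h/ and /f/, in an unstressed syllable — surfaces as [ə] (rule 2).
/f/ meets the environment for rule 1 (between two vowels) → [v].
/o/ (between /f/ and /t/): rule 2 targets it, but not in an unstressed syllable → unchanged [o].
/t/ — between /o/ and /p/; rule 3 does not apply here → [t].
/p/ (between /t/ and /u/): rule 3 targets it, but not word-initially → unchanged [p].
/u/ meets the environment for rule 2 (in an unstressed syllable) → [ə].
/k/ (between /u/ and /e/) fails the environment for rule 3, so it stays [k].
/e/ (word-final): in an unstressed syllable, so rule 2 applies → [ə].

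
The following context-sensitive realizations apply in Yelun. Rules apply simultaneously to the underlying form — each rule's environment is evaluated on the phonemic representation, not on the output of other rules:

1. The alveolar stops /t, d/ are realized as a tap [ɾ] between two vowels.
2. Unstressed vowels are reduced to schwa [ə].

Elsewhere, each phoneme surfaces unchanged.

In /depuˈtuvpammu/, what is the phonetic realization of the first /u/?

[ə]

/u/ (between /p/ and /t/) occurs in an unstressed syllable → [ə] by rule 2.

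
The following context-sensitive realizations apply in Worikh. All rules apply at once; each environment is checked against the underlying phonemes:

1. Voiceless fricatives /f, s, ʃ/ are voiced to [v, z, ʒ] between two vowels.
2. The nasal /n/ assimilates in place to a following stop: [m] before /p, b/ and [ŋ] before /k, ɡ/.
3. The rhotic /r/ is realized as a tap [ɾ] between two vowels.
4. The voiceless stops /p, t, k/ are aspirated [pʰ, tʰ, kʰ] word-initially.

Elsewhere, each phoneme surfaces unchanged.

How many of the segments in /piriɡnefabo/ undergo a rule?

3

Segments that undergo a rule: /p/ → [pʰ] (rule 4); /r/ → [ɾ] (rule 3); /f/ → [v] (rule 1).
All other segments surface unchanged.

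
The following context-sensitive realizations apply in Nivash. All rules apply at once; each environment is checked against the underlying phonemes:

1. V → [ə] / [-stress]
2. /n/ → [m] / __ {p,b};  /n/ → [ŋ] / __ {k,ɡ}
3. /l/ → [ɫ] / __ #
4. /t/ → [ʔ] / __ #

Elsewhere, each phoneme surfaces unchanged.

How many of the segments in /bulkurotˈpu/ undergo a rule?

3

Segments that undergo a rule: /u/ → [ə] (rule 1); /u/ → [ə] (rule 1); /o/ → [ə] (rule 1).
All other segments surface unchanged.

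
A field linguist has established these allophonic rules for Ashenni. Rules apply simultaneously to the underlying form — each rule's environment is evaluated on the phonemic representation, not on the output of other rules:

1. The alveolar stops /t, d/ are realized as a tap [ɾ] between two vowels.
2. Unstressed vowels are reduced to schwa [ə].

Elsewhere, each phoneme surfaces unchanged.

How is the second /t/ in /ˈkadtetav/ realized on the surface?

/t/ — between /e/ and /a/, between two vowels — surfaces as [ɾ] (rule 1).

[ɾ]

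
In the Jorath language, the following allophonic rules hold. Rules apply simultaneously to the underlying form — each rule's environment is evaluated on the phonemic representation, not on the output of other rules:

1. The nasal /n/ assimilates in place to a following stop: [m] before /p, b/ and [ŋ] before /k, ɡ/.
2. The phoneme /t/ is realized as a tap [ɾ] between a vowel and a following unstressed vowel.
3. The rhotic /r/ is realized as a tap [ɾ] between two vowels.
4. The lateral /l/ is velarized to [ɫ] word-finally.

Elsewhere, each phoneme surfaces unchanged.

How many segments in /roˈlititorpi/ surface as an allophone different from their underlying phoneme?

2

Segments that undergo a rule: /t/ → [ɾ] (rule 2); /t/ → [ɾ] (rule 2).
All other segments surface unchanged.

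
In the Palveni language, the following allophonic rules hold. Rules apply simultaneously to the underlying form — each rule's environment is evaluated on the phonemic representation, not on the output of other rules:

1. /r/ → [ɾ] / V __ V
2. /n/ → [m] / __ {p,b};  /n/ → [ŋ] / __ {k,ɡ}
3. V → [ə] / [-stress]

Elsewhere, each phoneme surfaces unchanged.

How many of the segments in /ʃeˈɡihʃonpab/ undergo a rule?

4

Segments that undergo a rule: /e/ → [ə] (rule 3); /o/ → [ə] (rule 3); /n/ → [m] (rule 2); /a/ → [ə] (rule 3).
All other segments surface unchanged.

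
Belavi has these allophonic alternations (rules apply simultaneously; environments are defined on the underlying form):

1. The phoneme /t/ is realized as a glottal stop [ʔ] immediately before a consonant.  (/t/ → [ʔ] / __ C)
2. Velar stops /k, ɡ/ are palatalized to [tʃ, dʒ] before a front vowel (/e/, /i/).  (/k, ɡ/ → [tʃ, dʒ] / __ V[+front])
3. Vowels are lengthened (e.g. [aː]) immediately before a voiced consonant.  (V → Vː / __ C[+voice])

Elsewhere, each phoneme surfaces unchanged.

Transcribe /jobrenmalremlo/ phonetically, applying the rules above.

[joːbreːnmaːlreːmlo]

/j/ stays [j].
/o/ — between /j/ and /b/, before a voiced consonant — surfaces as [oː] (rule 3).
/b/ — not in any rule's target class → [b].
/r/ (between /b/ and /e/) is unaffected → [r].
/e/ — between /r/ and /n/, before a voiced consonant — surfaces as [eː] (rule 3).
/n/ stays [n].
/m/ (between /n/ and /a/) is unaffected → [m].
/a/ — between /m/ and /l/, before a voiced consonant — surfaces as [aː] (rule 3).
/l/ (between /a/ and /r/) is unaffected → [l].
/r/ (between /l/ and /e/) is unaffected → [r].
Rule 3 applies to /e/ (between /r/ and /m/: before a voiced consonant) → [eː].
/m/ (between /e/ and /l/): no rule targets it → [m].
/l/ stays [l].
/o/ (word-final) is in the target of rule 3 but the environment (before a voiced consonant) is not met → [o].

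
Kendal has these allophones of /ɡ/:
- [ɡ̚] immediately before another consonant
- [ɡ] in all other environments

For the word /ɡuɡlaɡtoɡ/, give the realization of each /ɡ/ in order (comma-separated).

[ɡ], [ɡ̚], [ɡ̚], [ɡ]

Occurrence 1 (position 1): no conditioning environment matches → elsewhere allophone [ɡ].
Occurrence 2 (position 3): immediately before another consonant → [ɡ̚].
Occurrence 3 (position 6): immediately before another consonant → [ɡ̚].
Occurrence 4 (position 9): no conditioning environment matches → elsewhere allophone [ɡ].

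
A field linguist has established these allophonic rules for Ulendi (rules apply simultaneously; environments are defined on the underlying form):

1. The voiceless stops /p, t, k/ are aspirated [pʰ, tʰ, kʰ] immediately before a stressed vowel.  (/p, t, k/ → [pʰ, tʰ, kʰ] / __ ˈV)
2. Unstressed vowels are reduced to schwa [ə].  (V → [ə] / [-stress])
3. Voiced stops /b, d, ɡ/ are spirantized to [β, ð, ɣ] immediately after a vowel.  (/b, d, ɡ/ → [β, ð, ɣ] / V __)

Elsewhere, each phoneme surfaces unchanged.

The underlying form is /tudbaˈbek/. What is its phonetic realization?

/t/ (word-initial) fails the environment for rule 1, so it stays [t].
/u/ — between /t/ and /d/, in an unstressed syllable — surfaces as [ə] (rule 2).
Rule 3 applies to /d/ (between /u/ and /b/: immediately after a vowel) → [ð].
/b/ (between /d/ and /a/) fails the environment for rule 3, so it stays [b].
/a/ (between /b/ and /b/) occurs in an unstressed syllable → [ə] by rule 2.
/b/ (between /a/ and /e/) occurs immediately after a vowel → [β] by rule 3.
/e/ (between /b/ and /k/): rule 2 targets it, but not in an unstressed syllable → unchanged [e].
/k/ (word-final): rule 1 targets it, but not immediately before a stressed vowel → unchanged [k].

[təðbəˈβek]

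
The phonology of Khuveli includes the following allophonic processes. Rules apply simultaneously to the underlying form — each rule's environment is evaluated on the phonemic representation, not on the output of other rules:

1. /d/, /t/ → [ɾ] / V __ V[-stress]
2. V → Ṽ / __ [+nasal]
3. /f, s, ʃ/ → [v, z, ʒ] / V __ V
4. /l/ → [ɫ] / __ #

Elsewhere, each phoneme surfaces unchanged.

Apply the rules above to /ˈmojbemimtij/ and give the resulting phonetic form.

/m/ — not in any rule's target class → [m].
/o/ — between /m/ and /j/; rule 2 does not apply here → [o].
/j/ — not in any rule's target class → [j].
/b/ stays [b].
Rule 2 applies to /e/ (between /b/ and /m/: before a nasal consonant) → [ẽ].
/m/ (between /e/ and /i/): no rule targets it → [m].
/i/ (between /m/ and /m/): before a nasal consonant, so rule 2 applies → [ĩ].
/m/ (between /i/ and /t/): no rule targets it → [m].
/t/ (between /m/ and /i/) is in the target of rule 1 but the environment (between a vowel and a following unstressed vowel) is not met → [t].
/i/ (between /t/ and /j/) fails the environment for rule 2, so it stays [i].
/j/ — not in any rule's target class → [j].

[ˈmojbẽmĩmtij]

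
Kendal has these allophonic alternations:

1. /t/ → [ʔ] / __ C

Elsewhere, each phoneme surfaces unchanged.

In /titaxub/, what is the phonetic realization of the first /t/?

[t]

/t/ (word-initial) fails the environment for rule 1, so it stays [t].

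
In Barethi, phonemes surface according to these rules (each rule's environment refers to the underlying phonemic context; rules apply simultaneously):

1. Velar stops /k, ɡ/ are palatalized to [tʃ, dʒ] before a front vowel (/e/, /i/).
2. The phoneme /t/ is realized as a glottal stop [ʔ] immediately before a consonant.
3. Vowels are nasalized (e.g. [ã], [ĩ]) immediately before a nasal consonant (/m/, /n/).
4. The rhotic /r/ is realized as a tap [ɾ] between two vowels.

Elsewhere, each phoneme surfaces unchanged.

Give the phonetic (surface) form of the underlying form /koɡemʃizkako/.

[kodʒẽmʃizkako]

/k/ — word-initial; rule 1 does not apply here → [k].
/o/ (between /k/ and /ɡ/): rule 3 targets it, but not before a nasal consonant → unchanged [o].
/ɡ/ (between /o/ and /e/) occurs before a front vowel → [dʒ] by rule 1.
/e/ (between /ɡ/ and /m/): before a nasal consonant, so rule 3 applies → [ẽ].
/i/ (between /ʃ/ and /z/) is in the target of rule 3 but the environment (before a nasal consonant) is not met → [i].
/k/ (between /z/ and /a/) fails the environment for rule 1, so it stays [k].
/a/ — between /k/ and /k/; rule 3 does not apply here → [a].
/k/ — between /a/ and /o/; rule 1 does not apply here → [k].
/o/ — word-final; rule 3 does not apply here → [o].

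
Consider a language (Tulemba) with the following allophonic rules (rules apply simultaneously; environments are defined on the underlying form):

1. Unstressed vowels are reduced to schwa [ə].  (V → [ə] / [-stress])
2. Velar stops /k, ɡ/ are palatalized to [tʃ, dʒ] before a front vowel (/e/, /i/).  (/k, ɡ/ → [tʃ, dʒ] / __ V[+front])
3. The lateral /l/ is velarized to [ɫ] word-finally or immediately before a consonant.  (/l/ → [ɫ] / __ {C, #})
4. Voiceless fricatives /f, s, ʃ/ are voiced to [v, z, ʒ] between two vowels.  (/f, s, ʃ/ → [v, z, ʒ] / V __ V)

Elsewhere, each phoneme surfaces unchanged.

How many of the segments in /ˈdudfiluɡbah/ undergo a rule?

Segments that undergo a rule: /i/ → [ə] (rule 1); /u/ → [ə] (rule 1); /a/ → [ə] (rule 1).
All other segments surface unchanged.

3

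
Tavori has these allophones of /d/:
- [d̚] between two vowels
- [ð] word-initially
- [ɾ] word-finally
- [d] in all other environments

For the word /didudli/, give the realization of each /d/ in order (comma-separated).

[ð], [d̚], [d]

Occurrence 1 (position 1): word-initially → [ð].
Occurrence 2 (position 3): between two vowels → [d̚].
Occurrence 3 (position 5): no conditioning environment matches → elsewhere allophone [d].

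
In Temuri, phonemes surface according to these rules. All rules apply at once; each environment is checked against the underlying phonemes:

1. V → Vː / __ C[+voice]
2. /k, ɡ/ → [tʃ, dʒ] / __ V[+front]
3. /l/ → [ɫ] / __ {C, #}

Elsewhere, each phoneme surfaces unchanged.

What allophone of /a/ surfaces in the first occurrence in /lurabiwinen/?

[aː]

/a/ (between /r/ and /b/) occurs before a voiced consonant → [aː] by rule 1.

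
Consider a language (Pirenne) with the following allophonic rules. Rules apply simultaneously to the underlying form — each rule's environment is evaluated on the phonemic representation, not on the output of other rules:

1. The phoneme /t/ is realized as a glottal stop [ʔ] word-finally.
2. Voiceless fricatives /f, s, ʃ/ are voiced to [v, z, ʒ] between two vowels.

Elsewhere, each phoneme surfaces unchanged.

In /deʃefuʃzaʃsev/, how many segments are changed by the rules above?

Segments that undergo a rule: /ʃ/ → [ʒ] (rule 2); /f/ → [v] (rule 2).
All other segments surface unchanged.

2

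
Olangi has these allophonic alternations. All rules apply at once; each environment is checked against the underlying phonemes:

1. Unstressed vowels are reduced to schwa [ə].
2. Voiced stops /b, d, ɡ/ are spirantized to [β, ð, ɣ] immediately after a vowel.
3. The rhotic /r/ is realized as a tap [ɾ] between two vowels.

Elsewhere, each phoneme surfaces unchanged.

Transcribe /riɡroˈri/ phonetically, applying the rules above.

[rəɣrəˈɾi]

/r/ (word-initial): rule 3 targets it, but not between two vowels → unchanged [r].
/i/ meets the environment for rule 1 (in an unstressed syllable) → [ə].
/ɡ/ meets the environment for rule 2 (immediately after a vowel) → [ɣ].
/r/ (between /ɡ/ and /o/) is in the target of rule 3 but the environment (between two vowels) is not met → [r].
/o/ — between /r/ and /r/, in an unstressed syllable — surfaces as [ə] (rule 1).
/r/ (between /o/ and /i/) occurs between two vowels → [ɾ] by rule 3.
/i/ — word-final; rule 1 does not apply here → [i].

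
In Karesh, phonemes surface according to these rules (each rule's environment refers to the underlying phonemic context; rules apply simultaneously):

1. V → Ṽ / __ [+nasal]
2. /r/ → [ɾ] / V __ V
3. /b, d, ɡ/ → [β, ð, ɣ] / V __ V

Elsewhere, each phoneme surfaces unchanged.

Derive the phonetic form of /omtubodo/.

Rule 1 applies to /o/ (word-initial: before a nasal consonant) → [õ].
/m/ — not in any rule's target class → [m].
/t/ (between /m/ and /u/) is unaffected → [t].
/u/ (between /t/ and /b/): rule 1 targets it, but not before a nasal consonant → unchanged [u].
/b/ (between /u/ and /o/) occurs between two vowels → [β] by rule 3.
/o/ (between /b/ and /d/) is in the target of rule 1 but the environment (before a nasal consonant) is not met → [o].
/d/ (between /o/ and /o/): between two vowels, so rule 3 applies → [ð].
/o/ (word-final): rule 1 targets it, but not before a nasal consonant → unchanged [o].

[õmtuβoðo]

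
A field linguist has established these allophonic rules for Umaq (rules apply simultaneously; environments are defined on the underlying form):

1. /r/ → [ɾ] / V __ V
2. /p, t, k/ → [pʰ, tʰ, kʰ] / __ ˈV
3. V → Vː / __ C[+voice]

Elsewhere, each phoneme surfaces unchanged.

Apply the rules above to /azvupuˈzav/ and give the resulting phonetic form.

[aːzvupuːˈzaːv]

/a/ (word-initial) occurs before a voiced consonant → [aː] by rule 3.
/z/ (between /a/ and /v/): no rule targets it → [z].
/v/ (between /z/ and /u/): no rule targets it → [v].
/u/ — between /v/ and /p/; rule 3 does not apply here → [u].
/p/ (between /u/ and /u/) is in the target of rule 2 but the environment (immediately before a stressed vowel) is not met → [p].
/u/ meets the environment for rule 3 (before a voiced consonant) → [uː].
/z/ (between /u/ and /a/) is unaffected → [z].
/a/ — between /z/ and /v/, before a voiced consonant — surfaces as [aː] (rule 3).
/v/ (word-final) is unaffected → [v].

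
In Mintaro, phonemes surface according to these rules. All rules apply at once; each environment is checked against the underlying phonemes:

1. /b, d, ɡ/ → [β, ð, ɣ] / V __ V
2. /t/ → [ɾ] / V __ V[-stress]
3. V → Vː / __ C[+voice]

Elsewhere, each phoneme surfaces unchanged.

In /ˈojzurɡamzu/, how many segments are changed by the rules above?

3

Segments that undergo a rule: /o/ → [oː] (rule 3); /u/ → [uː] (rule 3); /a/ → [aː] (rule 3).
All other segments surface unchanged.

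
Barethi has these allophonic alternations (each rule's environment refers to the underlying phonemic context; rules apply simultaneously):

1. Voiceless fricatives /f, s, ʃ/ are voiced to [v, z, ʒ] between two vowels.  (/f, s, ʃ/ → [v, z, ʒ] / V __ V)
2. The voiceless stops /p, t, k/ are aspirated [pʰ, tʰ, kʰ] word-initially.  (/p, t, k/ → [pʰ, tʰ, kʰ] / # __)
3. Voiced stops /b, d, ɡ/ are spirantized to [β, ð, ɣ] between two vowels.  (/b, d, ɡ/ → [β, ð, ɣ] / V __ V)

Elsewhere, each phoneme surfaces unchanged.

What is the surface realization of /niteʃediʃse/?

/n/ (word-initial) is unaffected → [n].
/i/ — not in any rule's target class → [i].
/t/ — between /i/ and /e/; rule 2 does not apply here → [t].
/e/ stays [e].
/ʃ/ meets the environment for rule 1 (between two vowels) → [ʒ].
/e/ (between /ʃ/ and /d/): no rule targets it → [e].
Rule 3 applies to /d/ (between /e/ and /i/: between two vowels) → [ð].
/i/ (between /d/ and /ʃ/) is unaffected → [i].
/ʃ/ (between /i/ and /s/) is in the target of rule 1 but the environment (between two vowels) is not met → [ʃ].
/s/ (between /ʃ/ and /e/): rule 1 targets it, but not between two vowels → unchanged [s].
/e/ (word-final): no rule targets it → [e].

[niteʒeðiʃse]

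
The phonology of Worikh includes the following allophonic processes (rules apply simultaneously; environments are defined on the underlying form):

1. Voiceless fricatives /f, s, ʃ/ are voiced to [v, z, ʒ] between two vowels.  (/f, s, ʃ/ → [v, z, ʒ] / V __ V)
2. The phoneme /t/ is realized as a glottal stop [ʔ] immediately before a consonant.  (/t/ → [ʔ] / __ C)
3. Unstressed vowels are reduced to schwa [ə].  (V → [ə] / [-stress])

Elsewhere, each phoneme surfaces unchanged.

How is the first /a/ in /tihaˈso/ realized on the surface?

[ə]

/a/ — between /h/ and /s/, in an unstressed syllable — surfaces as [ə] (rule 3).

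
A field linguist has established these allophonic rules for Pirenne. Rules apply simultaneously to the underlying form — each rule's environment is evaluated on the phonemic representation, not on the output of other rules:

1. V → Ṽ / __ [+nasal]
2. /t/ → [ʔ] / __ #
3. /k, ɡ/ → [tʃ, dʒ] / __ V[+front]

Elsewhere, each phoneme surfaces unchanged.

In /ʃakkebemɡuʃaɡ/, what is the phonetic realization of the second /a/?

/a/ (between /ʃ/ and /ɡ/): rule 1 targets it, but not before a nasal consonant → unchanged [a].

[a]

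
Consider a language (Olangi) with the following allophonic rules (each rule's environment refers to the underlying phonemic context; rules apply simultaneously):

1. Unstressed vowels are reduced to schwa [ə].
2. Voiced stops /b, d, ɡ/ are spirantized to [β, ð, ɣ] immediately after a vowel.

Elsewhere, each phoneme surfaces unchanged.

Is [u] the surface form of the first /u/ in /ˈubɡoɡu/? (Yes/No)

/u/ (word-initial) fails the environment for rule 1, so it stays [u].
The actual realization is [u], which matches [u].

Yes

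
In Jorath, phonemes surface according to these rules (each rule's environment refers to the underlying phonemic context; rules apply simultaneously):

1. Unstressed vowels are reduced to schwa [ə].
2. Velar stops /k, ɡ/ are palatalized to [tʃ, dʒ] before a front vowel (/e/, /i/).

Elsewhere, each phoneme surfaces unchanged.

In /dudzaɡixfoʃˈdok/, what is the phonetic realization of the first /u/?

/u/ (between /d/ and /d/) occurs in an unstressed syllable → [ə] by rule 1.

[ə]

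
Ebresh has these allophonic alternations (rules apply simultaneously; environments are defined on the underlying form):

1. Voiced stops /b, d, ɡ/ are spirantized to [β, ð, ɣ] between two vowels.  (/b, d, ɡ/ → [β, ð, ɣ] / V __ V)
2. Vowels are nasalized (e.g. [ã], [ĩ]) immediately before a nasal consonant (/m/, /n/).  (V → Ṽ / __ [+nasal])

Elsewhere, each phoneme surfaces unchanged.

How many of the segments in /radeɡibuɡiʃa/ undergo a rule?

Segments that undergo a rule: /d/ → [ð] (rule 1); /ɡ/ → [ɣ] (rule 1); /b/ → [β] (rule 1); /ɡ/ → [ɣ] (rule 1).
All other segments surface unchanged.

4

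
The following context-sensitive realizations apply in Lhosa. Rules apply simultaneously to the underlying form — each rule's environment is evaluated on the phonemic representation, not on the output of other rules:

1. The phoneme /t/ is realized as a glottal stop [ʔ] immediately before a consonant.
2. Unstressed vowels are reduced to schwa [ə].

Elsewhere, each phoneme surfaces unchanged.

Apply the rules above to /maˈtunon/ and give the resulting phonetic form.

[məˈtunən]

/a/ — between /m/ and /t/, in an unstressed syllable — surfaces as [ə] (rule 2).
/t/ (between /a/ and /u/) is in the target of rule 1 but the environment (immediately before a consonant) is not met → [t].
/u/ (between /t/ and /n/): rule 2 targets it, but not in an unstressed syllable → unchanged [u].
/o/ (between /n/ and /n/) occurs in an unstressed syllable → [ə] by rule 2.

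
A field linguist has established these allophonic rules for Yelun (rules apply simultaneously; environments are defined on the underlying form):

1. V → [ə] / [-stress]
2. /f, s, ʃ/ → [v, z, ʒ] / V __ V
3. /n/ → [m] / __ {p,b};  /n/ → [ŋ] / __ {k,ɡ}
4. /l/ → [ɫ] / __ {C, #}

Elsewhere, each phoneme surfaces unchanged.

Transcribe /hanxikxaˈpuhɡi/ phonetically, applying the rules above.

[hənxəkxəˈpuhɡə]

/h/ stays [h].
/a/ (between /h/ and /n/): in an unstressed syllable, so rule 1 applies → [ə].
/n/ (between /a/ and /x/): rule 3 targets it, but not before a labial or velar stop → unchanged [n].
/x/ (between /n/ and /i/): no rule targets it → [x].
/i/ — between /x/ and /k/, in an unstressed syllable — surfaces as [ə] (rule 1).
/k/ stays [k].
/x/ (between /k/ and /a/): no rule targets it → [x].
/a/ (between /x/ and /p/): in an unstressed syllable, so rule 1 applies → [ə].
/p/ (between /a/ and /u/): no rule targets it → [p].
/u/ — between /p/ and /h/; rule 1 does not apply here → [u].
/h/ stays [h].
/ɡ/ (between /h/ and /i/) is unaffected → [ɡ].
/i/ — word-final, in an unstressed syllable — surfaces as [ə] (rule 1).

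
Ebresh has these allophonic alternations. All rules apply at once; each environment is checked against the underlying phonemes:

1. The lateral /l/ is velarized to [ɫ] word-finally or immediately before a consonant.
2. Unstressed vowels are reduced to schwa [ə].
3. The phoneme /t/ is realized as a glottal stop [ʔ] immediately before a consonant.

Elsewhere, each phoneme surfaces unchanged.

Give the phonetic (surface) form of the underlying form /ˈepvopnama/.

/e/ — word-initial; rule 2 does not apply here → [e].
/p/ (between /e/ and /v/) is unaffected → [p].
/v/ (between /p/ and /o/) is unaffected → [v].
/o/ — between /v/ and /p/, in an unstressed syllable — surfaces as [ə] (rule 2).
/p/ (between /o/ and /n/): no rule targets it → [p].
/n/ (between /p/ and /a/): no rule targets it → [n].
Rule 2 applies to /a/ (between /n/ and /m/: in an unstressed syllable) → [ə].
/m/ (between /a/ and /a/) is unaffected → [m].
/a/ (word-final) occurs in an unstressed syllable → [ə] by rule 2.

[ˈepvəpnəmə]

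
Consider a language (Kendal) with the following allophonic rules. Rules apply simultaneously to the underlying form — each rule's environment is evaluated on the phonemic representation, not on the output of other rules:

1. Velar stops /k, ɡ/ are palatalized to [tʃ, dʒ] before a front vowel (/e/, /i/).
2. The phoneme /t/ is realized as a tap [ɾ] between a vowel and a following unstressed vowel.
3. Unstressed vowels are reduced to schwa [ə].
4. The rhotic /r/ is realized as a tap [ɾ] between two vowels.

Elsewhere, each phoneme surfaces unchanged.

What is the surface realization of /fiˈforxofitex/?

/i/ meets the environment for rule 3 (in an unstressed syllable) → [ə].
/o/ (between /f/ and /r/) is in the target of rule 3 but the environment (in an unstressed syllable) is not met → [o].
/r/ (between /o/ and /x/): rule 4 targets it, but not between two vowels → unchanged [r].
Rule 3 applies to /o/ (between /x/ and /f/: in an unstressed syllable) → [ə].
/i/ — between /f/ and /t/, in an unstressed syllable — surfaces as [ə] (rule 3).
/t/ meets the environment for rule 2 (between a vowel and a following unstressed vowel) → [ɾ].
/e/ (between /t/ and /x/): in an unstressed syllable, so rule 3 applies → [ə].

[fəˈforxəfəɾəx]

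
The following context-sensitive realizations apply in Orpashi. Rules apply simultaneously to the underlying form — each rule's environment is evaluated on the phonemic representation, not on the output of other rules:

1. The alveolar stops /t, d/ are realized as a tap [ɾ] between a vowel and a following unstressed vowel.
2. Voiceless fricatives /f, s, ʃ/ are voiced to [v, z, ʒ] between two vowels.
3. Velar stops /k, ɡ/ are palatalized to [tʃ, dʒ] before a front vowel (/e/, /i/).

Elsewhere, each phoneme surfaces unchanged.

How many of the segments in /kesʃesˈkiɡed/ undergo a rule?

3

Segments that undergo a rule: /k/ → [tʃ] (rule 3); /k/ → [tʃ] (rule 3); /ɡ/ → [dʒ] (rule 3).
All other segments surface unchanged.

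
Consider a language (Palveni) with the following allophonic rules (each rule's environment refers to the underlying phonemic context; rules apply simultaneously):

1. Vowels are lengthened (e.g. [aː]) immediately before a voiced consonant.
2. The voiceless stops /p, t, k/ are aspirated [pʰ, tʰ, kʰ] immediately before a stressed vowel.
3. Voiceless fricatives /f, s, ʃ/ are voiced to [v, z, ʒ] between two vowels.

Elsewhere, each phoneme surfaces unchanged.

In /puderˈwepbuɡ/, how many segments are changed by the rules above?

3

Segments that undergo a rule: /u/ → [uː] (rule 1); /e/ → [eː] (rule 1); /u/ → [uː] (rule 1).
All other segments surface unchanged.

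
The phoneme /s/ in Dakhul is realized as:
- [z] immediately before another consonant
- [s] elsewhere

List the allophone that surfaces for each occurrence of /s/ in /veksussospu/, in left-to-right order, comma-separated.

Occurrence 1 (position 4): no conditioning environment matches → elsewhere allophone [s].
Occurrence 2 (position 6): immediately before another consonant → [z].
Occurrence 3 (position 7): no conditioning environment matches → elsewhere allophone [s].
Occurrence 4 (position 9): immediately before another consonant → [z].

[s], [z], [s], [z]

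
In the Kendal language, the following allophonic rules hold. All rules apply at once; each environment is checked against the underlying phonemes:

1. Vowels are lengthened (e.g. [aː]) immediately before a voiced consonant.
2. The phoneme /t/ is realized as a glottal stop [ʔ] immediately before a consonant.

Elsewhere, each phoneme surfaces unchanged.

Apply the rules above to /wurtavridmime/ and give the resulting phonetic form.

/w/ (word-initial): no rule targets it → [w].
/u/ (between /w/ and /r/) occurs before a voiced consonant → [uː] by rule 1.
/r/ — not in any rule's target class → [r].
/t/ (between /r/ and /a/) fails the environment for rule 2, so it stays [t].
/a/ meets the environment for rule 1 (before a voiced consonant) → [aː].
/v/ (between /a/ and /r/): no rule targets it → [v].
/r/ (between /v/ and /i/) is unaffected → [r].
/i/ meets the environment for rule 1 (before a voiced consonant) → [iː].
/d/ stays [d].
/m/ — not in any rule's target class → [m].
/i/ (between /m/ and /m/): before a voiced consonant, so rule 1 applies → [iː].
/m/ stays [m].
/e/ (word-final) fails the environment for rule 1, so it stays [e].

[wuːrtaːvriːdmiːme]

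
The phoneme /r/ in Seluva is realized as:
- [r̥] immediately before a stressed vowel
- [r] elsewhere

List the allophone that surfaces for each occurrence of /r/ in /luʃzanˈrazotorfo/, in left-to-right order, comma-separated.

[r̥], [r]

Occurrence 1 (position 7): immediately before a stressed vowel → [r̥].
Occurrence 2 (position 13): no conditioning environment matches → elsewhere allophone [r].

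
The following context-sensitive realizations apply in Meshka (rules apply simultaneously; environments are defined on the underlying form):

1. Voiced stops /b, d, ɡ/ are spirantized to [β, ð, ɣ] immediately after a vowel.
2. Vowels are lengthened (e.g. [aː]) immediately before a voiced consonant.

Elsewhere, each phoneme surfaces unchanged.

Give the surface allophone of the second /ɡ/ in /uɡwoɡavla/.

[ɣ]

/ɡ/ — between /o/ and /a/, immediately after a vowel — surfaces as [ɣ] (rule 1).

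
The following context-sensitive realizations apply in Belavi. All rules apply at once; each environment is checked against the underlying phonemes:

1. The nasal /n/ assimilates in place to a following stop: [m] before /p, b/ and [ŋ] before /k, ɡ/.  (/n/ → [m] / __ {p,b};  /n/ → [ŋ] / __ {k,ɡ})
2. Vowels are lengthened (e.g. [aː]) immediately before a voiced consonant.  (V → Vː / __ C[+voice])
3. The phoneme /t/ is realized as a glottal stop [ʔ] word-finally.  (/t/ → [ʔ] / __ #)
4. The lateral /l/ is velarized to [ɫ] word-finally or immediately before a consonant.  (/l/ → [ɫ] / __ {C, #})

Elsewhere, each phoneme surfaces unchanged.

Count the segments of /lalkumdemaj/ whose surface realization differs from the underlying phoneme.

Segments that undergo a rule: /a/ → [aː] (rule 2); /l/ → [ɫ] (rule 4); /u/ → [uː] (rule 2); /e/ → [eː] (rule 2); /a/ → [aː] (rule 2).
All other segments surface unchanged.

5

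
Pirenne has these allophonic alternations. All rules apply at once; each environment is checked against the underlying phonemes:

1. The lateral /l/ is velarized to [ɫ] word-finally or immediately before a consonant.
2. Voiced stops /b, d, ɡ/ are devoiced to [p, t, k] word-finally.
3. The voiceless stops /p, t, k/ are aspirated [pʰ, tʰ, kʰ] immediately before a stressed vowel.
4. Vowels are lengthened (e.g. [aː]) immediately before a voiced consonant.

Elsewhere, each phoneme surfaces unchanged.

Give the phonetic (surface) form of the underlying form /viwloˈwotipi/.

[viːwloːˈwotipi]

/v/ stays [v].
/i/ (between /v/ and /w/) occurs before a voiced consonant → [iː] by rule 4.
/w/ (between /i/ and /l/) is unaffected → [w].
/l/ — between /w/ and /o/; rule 1 does not apply here → [l].
Rule 4 applies to /o/ (between /l/ and /w/: before a voiced consonant) → [oː].
/w/ stays [w].
/o/ (between /w/ and /t/): rule 4 targets it, but not before a voiced consonant → unchanged [o].
/t/ (between /o/ and /i/): rule 3 targets it, but not immediately before a stressed vowel → unchanged [t].
/i/ (between /t/ and /p/) is in the target of rule 4 but the environment (before a voiced consonant) is not met → [i].
/p/ — between /i/ and /i/; rule 3 does not apply here → [p].
/i/ — word-final; rule 4 does not apply here → [i].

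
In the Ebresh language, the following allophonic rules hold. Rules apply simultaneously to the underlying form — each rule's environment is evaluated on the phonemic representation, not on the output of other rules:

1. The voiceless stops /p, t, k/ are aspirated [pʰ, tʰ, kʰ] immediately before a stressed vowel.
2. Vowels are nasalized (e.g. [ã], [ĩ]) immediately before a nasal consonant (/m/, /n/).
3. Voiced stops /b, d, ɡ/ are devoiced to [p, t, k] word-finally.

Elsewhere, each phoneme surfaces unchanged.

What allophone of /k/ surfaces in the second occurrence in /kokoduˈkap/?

[k]

/k/ (between /o/ and /o/): rule 1 targets it, but not immediately before a stressed vowel → unchanged [k].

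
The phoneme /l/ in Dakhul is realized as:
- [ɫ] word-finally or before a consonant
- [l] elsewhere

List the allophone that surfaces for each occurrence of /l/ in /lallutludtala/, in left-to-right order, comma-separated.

Occurrence 1 (position 1): no conditioning environment matches → elsewhere allophone [l].
Occurrence 2 (position 3): word-finally or before a consonant → [ɫ].
Occurrence 3 (position 4): no conditioning environment matches → elsewhere allophone [l].
Occurrence 4 (position 7): no conditioning environment matches → elsewhere allophone [l].
Occurrence 5 (position 12): no conditioning environment matches → elsewhere allophone [l].

[l], [ɫ], [l], [l], [l]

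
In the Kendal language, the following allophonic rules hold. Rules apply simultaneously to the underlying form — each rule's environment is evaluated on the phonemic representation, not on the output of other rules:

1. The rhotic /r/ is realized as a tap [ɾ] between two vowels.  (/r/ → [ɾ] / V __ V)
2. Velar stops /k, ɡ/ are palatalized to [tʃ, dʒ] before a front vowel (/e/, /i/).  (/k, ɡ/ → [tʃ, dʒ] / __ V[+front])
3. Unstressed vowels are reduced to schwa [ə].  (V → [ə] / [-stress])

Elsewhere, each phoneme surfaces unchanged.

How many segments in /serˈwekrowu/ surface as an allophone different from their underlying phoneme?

Segments that undergo a rule: /e/ → [ə] (rule 3); /o/ → [ə] (rule 3); /u/ → [ə] (rule 3).
All other segments surface unchanged.

3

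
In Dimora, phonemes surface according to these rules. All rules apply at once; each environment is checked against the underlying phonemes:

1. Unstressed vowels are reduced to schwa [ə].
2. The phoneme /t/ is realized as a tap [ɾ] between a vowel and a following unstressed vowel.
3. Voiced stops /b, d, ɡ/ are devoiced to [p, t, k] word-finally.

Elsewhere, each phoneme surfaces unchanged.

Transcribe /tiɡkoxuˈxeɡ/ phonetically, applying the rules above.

/t/ (word-initial) is in the target of rule 2 but the environment (between a vowel and a following unstressed vowel) is not met → [t].
/i/ (between /t/ and /ɡ/) occurs in an unstressed syllable → [ə] by rule 1.
/ɡ/ (between /i/ and /k/) is in the target of rule 3 but the environment (word-finally) is not met → [ɡ].
/k/ stays [k].
/o/ (between /k/ and /x/) occurs in an unstressed syllable → [ə] by rule 1.
/x/ (between /o/ and /u/) is unaffected → [x].
/u/ (between /x/ and /x/): in an unstressed syllable, so rule 1 applies → [ə].
/x/ (between /u/ and /e/): no rule targets it → [x].
/e/ (between /x/ and /ɡ/) is in the target of rule 1 but the environment (in an unstressed syllable) is not met → [e].
/ɡ/ (word-final) occurs word-finally → [k] by rule 3.

[təɡkəxəˈxek]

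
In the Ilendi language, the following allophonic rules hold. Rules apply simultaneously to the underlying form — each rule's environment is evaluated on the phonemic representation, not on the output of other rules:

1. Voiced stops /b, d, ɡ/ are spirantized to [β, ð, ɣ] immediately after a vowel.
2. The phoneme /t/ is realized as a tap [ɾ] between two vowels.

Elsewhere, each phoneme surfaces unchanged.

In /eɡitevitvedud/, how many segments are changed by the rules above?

Segments that undergo a rule: /ɡ/ → [ɣ] (rule 1); /t/ → [ɾ] (rule 2); /d/ → [ð] (rule 1); /d/ → [ð] (rule 1).
All other segments surface unchanged.

4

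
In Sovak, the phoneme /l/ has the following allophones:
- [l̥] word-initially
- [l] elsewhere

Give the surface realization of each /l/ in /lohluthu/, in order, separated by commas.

[l̥], [l]

Occurrence 1 (position 1): word-initially → [l̥].
Occurrence 2 (position 4): no conditioning environment matches → elsewhere allophone [l].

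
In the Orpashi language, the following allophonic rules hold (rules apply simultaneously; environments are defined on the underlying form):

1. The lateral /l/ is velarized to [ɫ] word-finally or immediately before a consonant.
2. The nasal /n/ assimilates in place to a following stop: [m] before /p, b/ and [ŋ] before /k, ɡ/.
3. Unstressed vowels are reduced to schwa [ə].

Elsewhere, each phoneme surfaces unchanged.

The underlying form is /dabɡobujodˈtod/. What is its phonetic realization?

[dəbɡəbəjədˈtod]

/d/ (word-initial) is unaffected → [d].
/a/ (between /d/ and /b/): in an unstressed syllable, so rule 3 applies → [ə].
/b/ stays [b].
/ɡ/ (between /b/ and /o/) is unaffected → [ɡ].
Rule 3 applies to /o/ (between /ɡ/ and /b/: in an unstressed syllable) → [ə].
/b/ — not in any rule's target class → [b].
/u/ (between /b/ and /j/) occurs in an unstressed syllable → [ə] by rule 3.
/j/ (between /u/ and /o/) is unaffected → [j].
/o/ (between /j/ and /d/) occurs in an unstressed syllable → [ə] by rule 3.
/d/ stays [d].
/t/ (between /d/ and /o/) is unaffected → [t].
/o/ — between /t/ and /d/; rule 3 does not apply here → [o].
/d/ — not in any rule's target class → [d].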